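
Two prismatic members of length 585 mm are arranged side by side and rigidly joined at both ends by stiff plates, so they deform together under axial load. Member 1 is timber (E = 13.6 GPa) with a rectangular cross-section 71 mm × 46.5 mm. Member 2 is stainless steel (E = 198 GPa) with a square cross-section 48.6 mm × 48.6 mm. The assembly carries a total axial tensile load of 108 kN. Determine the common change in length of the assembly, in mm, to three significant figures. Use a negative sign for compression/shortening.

0.123 mm

A_1 = 3302 mm².
A_2 = 2362 mm².
Equal strain + equilibrium ⇒ each member carries load in proportion to AE: A₁E₁ = 44900000 N, A₂E₂ = 467700000 N, ΣAE = 512600000 N.
δ = PL/ΣAE = 108000·585/512600000 = 0.1233 mm.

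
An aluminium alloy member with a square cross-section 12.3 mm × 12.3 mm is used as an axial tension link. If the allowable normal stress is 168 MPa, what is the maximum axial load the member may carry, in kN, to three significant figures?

A = 151.3 mm².
P_max = σ_allow · A = 168 · 151.3 = 25420 N = 25.42 kN.

25.4 kN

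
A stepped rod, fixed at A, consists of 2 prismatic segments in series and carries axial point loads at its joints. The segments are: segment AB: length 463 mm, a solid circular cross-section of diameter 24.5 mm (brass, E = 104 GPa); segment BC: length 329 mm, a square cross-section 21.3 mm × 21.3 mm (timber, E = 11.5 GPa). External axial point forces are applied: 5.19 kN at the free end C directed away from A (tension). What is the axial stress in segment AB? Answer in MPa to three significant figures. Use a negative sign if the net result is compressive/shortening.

Internal axial forces (sectioning from the free end, tension +): N_BC = 5.19 kN, N_AB = 5.19 kN.
A_AB = 471.4 mm².
σ_AB = N_AB/A_AB = 5190/471.4 = 11.01 MPa.

11.0 MPa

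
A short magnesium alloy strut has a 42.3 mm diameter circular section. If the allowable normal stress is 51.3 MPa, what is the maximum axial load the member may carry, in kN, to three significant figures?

72.1 kN

A = 1405 mm².
P_max = σ_allow · A = 51.3 · 1405 = 72090 N = 72.09 kN.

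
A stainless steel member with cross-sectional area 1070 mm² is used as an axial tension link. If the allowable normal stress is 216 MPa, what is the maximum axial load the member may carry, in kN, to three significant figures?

P_max = σ_allow · A = 216 · 1070 = 231100 N = 231.1 kN.

231 kN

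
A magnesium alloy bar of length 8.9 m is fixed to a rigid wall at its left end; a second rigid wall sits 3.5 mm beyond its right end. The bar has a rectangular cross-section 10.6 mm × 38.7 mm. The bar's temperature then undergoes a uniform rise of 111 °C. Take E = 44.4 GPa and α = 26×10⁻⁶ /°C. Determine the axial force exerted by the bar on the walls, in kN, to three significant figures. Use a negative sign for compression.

-45.4 kN

Free thermal expansion αLΔT = 26e-6 · 8900 · 111 = 25.69 mm.
The walls engage after the gap closes; constrained expansion = 25.69 − 3.5 = 22.19 mm.
The walls impose strain ε = −(22.19)/8900 = -2.4927e-03; σ = Eε = 44400 · -2.4927e-03 = -110.7 MPa.
Wall reaction R = σ·A = -110.7·410.2 = -45400 N = -45.4 kN.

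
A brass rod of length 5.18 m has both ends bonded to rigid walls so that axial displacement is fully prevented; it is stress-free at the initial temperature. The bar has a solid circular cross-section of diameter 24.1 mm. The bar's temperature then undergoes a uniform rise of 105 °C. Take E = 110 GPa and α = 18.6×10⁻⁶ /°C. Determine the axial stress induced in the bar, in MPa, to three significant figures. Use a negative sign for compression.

-215 MPa

Free thermal expansion αLΔT = 18.6e-6 · 5180 · 105 = 10.12 mm.
The walls impose strain ε = −(10.12)/5180 = -1.9530e-03; σ = Eε = 110000 · -1.9530e-03 = -214.8 MPa.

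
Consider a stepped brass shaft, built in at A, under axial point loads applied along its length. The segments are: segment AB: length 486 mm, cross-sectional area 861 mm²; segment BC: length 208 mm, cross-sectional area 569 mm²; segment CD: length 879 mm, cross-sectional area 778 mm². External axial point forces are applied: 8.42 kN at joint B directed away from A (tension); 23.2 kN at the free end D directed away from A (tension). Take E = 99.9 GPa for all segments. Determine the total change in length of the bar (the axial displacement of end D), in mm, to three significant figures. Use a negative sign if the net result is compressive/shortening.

0.526 mm

Internal axial forces (sectioning from the free end, tension +): N_CD = 23.2 kN, N_BC = 23.2 kN, N_AB = 31.62 kN.
δ_AB = 31620·486/(861·99900) = 0.1787 mm
δ_BC = 23200·208/(569·99900) = 0.08489 mm
δ_CD = 23200·879/(778·99900) = 0.2624 mm
δ = Σδ_i = 0.5259 mm.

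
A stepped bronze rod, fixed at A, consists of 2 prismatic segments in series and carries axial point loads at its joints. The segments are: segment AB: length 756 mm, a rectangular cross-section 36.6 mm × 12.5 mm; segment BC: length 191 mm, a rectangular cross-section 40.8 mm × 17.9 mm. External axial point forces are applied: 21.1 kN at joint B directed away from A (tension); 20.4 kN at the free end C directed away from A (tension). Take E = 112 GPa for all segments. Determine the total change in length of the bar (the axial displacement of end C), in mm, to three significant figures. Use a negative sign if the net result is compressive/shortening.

0.660 mm

Internal axial forces (sectioning from the free end, tension +): N_BC = 20.4 kN, N_AB = 41.5 kN.
A_AB = 457.5 mm².
A_BC = 730.3 mm².
δ_AB = 41500·756/(457.5·112000) = 0.6123 mm
δ_BC = 20400·191/(730.3·112000) = 0.04764 mm
δ = Σδ_i = 0.6599 mm.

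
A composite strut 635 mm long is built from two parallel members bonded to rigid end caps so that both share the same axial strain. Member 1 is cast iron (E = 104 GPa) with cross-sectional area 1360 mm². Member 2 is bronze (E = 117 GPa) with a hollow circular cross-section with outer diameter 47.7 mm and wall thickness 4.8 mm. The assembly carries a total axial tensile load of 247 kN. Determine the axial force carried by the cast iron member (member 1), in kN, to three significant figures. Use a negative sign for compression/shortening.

161 kN

A_2 = 646.9 mm².
Equal strain + equilibrium ⇒ each member carries load in proportion to AE: A₁E₁ = 141400000 N, A₂E₂ = 75690000 N, ΣAE = 217100000 N.
F₁ = P·A₁E₁/ΣAE = 247000·141400000/217100000 = 160900 N.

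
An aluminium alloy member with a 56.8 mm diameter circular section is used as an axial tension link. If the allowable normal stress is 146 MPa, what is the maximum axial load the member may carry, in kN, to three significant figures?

370 kN

A = 2534 mm².
P_max = σ_allow · A = 146 · 2534 = 369900 N = 369.9 kN.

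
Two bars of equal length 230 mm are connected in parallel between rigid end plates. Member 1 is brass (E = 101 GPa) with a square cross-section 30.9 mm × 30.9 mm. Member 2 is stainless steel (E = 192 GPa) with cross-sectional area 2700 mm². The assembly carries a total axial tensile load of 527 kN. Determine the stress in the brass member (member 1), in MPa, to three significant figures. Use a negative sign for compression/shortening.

A_1 = 954.8 mm².
Equal strain + equilibrium ⇒ each member carries load in proportion to AE: A₁E₁ = 96440000 N, A₂E₂ = 518400000 N, ΣAE = 614800000 N.
σ₁ = P·E₁/ΣAE = 527000·101000/614800000 = 86.57 MPa.

86.6 MPa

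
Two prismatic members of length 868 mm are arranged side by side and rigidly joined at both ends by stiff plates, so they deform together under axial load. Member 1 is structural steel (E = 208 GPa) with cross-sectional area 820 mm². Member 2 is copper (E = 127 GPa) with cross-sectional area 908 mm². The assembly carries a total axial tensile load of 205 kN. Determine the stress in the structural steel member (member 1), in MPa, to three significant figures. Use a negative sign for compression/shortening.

149 MPa

Equal strain + equilibrium ⇒ each member carries load in proportion to AE: A₁E₁ = 170600000 N, A₂E₂ = 115300000 N, ΣAE = 285900000 N.
σ₁ = P·E₁/ΣAE = 205000·208000/285900000 = 149.2 MPa.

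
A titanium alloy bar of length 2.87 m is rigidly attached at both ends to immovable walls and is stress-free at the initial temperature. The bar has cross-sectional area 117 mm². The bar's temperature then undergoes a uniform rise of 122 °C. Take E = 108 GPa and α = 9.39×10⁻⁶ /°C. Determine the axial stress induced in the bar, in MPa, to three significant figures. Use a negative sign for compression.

-124 MPa

Free thermal expansion αLΔT = 9.39e-6 · 2870 · 122 = 3.288 mm.
The walls impose strain ε = −(3.288)/2870 = -1.1456e-03; σ = Eε = 108000 · -1.1456e-03 = -123.7 MPa.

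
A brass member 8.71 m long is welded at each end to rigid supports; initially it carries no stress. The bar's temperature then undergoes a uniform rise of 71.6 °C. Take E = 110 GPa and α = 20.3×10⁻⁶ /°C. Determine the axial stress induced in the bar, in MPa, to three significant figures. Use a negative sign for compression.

Free thermal expansion αLΔT = 20.3e-6 · 8710 · 71.6 = 12.66 mm.
The walls impose strain ε = −(12.66)/8710 = -1.4535e-03; σ = Eε = 110000 · -1.4535e-03 = -159.9 MPa.

-160 MPa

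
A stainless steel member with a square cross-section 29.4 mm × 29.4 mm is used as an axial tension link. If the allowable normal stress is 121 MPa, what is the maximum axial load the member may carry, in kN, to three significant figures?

A = 864.4 mm².
P_max = σ_allow · A = 121 · 864.4 = 104600 N = 104.6 kN.

105 kN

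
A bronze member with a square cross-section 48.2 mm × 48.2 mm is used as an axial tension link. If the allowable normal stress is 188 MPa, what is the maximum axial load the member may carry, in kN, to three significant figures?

A = 2323 mm².
P_max = σ_allow · A = 188 · 2323 = 436800 N = 436.8 kN.

437 kN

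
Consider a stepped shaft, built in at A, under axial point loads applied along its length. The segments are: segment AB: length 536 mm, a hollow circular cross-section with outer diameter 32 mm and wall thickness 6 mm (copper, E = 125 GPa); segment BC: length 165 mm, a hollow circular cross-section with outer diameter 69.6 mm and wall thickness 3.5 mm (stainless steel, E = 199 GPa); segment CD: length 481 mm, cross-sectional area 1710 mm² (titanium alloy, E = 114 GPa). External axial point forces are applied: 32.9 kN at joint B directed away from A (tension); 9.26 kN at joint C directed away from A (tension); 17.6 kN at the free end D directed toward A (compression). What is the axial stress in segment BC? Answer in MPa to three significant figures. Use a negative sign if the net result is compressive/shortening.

Internal axial forces (sectioning from the free end, tension +): N_CD = -17.6 kN, N_BC = -8.34 kN, N_AB = 24.56 kN.
A_BC = 726.8 mm².
σ_BC = N_BC/A_BC = -8340/726.8 = -11.47 MPa.

-11.5 MPa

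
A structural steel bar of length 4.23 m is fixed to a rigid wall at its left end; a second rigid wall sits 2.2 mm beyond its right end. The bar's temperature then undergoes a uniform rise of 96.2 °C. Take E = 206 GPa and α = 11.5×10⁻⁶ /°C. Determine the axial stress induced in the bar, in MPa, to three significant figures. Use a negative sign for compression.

-121 MPa

Free thermal expansion αLΔT = 11.5e-6 · 4230 · 96.2 = 4.68 mm.
The walls engage after the gap closes; constrained expansion = 4.68 − 2.2 = 2.48 mm.
The walls impose strain ε = −(2.48)/4230 = -5.8621e-04; σ = Eε = 206000 · -5.8621e-04 = -120.8 MPa.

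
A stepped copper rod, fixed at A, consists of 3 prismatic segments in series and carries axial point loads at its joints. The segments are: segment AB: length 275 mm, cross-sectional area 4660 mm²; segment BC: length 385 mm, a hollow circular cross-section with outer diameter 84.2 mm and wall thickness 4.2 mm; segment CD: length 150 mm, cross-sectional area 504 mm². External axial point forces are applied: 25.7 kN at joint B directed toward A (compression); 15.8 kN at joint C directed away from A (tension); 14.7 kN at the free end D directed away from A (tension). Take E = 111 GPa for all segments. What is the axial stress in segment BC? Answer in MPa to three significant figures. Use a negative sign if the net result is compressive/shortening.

28.9 MPa

Internal axial forces (sectioning from the free end, tension +): N_CD = 14.7 kN, N_BC = 30.5 kN, N_AB = 4.8 kN.
A_BC = 1056 mm².
σ_BC = N_BC/A_BC = 30500/1056 = 28.89 MPa.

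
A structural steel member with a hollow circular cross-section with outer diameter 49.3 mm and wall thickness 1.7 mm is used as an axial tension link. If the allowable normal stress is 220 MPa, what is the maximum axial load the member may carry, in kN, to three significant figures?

55.9 kN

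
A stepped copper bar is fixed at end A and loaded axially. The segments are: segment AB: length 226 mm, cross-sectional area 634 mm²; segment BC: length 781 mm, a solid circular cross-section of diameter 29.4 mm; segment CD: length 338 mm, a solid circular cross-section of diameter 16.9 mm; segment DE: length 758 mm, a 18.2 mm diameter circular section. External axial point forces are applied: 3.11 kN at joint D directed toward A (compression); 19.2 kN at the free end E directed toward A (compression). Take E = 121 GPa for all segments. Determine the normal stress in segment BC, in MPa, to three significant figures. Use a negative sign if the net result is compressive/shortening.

Internal axial forces (sectioning from the free end, tension +): N_DE = -19.2 kN, N_CD = -22.31 kN, N_BC = -22.31 kN, N_AB = -22.31 kN.
A_BC = 678.9 mm².
σ_BC = N_BC/A_BC = -22310/678.9 = -32.86 MPa.

-32.9 MPa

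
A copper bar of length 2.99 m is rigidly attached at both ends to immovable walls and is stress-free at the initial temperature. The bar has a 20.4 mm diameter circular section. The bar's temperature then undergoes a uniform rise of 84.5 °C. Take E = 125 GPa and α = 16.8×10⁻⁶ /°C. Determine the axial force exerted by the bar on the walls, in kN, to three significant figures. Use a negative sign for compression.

Free thermal expansion αLΔT = 16.8e-6 · 2990 · 84.5 = 4.245 mm.
The walls impose strain ε = −(4.245)/2990 = -1.4196e-03; σ = Eε = 125000 · -1.4196e-03 = -177.5 MPa.
Wall reaction R = σ·A = -177.5·326.9 = -58000 N = -58 kN.

-58.0 kN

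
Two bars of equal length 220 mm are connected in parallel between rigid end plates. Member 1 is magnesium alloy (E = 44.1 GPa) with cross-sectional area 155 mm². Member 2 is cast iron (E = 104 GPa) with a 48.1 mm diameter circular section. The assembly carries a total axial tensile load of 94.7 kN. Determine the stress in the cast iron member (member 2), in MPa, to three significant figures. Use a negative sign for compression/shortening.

A_2 = 1817 mm².
Equal strain + equilibrium ⇒ each member carries load in proportion to AE: A₁E₁ = 6836000 N, A₂E₂ = 189000000 N, ΣAE = 195800000 N.
σ₂ = P·E₂/ΣAE = 94700·104000/195800000 = 50.3 MPa.

50.3 MPa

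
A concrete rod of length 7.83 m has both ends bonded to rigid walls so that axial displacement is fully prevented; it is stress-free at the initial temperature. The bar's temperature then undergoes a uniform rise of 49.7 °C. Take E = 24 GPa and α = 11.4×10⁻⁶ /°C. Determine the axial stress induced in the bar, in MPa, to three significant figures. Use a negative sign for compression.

Free thermal expansion αLΔT = 11.4e-6 · 7830 · 49.7 = 4.436 mm.
The walls impose strain ε = −(4.436)/7830 = -5.6658e-04; σ = Eε = 24000 · -5.6658e-04 = -13.6 MPa.

-13.6 MPa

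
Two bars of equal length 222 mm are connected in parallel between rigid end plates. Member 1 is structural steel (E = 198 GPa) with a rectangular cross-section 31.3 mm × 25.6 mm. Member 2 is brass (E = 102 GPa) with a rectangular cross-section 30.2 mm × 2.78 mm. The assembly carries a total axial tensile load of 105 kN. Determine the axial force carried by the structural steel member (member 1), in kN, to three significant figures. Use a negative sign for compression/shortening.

99.6 kN

A_1 = 801.3 mm².
A_2 = 83.96 mm².
Equal strain + equilibrium ⇒ each member carries load in proportion to AE: A₁E₁ = 158700000 N, A₂E₂ = 8564000 N, ΣAE = 167200000 N.
F₁ = P·A₁E₁/ΣAE = 105000·158700000/167200000 = 99620 N.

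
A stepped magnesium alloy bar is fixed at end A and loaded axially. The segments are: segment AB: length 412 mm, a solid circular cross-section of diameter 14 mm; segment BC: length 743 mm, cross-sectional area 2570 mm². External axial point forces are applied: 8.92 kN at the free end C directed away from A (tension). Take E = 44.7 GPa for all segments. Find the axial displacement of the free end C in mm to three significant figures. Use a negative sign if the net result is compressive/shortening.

Internal axial forces (sectioning from the free end, tension +): N_BC = 8.92 kN, N_AB = 8.92 kN.
A_AB = 153.9 mm².
δ_AB = 8920·412/(153.9·44700) = 0.5341 mm
δ_BC = 8920·743/(2570·44700) = 0.05769 mm
δ = Σδ_i = 0.5918 mm.

0.592 mm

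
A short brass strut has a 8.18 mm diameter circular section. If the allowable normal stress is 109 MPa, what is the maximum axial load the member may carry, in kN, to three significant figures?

5.73 kN

A = 52.55 mm².
P_max = σ_allow · A = 109 · 52.55 = 5728 N = 5.728 kN.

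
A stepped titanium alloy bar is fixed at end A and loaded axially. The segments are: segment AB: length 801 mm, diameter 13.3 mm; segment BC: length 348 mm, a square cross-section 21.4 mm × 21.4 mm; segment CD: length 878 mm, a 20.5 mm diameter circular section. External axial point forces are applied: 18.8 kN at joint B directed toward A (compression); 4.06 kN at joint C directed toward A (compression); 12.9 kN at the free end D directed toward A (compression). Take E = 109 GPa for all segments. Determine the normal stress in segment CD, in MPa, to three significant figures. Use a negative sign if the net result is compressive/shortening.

-39.1 MPa

Internal axial forces (sectioning from the free end, tension +): N_CD = -12.9 kN, N_BC = -16.96 kN, N_AB = -35.76 kN.
A_CD = 330.1 mm².
σ_CD = N_CD/A_CD = -12900/330.1 = -39.08 MPa.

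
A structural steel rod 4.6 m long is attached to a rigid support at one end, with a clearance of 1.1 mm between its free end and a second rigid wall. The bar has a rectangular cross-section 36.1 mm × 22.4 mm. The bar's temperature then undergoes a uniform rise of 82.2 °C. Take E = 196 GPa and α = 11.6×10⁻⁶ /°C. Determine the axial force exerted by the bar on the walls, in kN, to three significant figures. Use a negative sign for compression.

Free thermal expansion αLΔT = 11.6e-6 · 4600 · 82.2 = 4.386 mm.
The walls engage after the gap closes; constrained expansion = 4.386 − 1.1 = 3.286 mm.
The walls impose strain ε = −(3.286)/4600 = -7.1439e-04; σ = Eε = 196000 · -7.1439e-04 = -140 MPa.
Wall reaction R = σ·A = -140·808.6 = -113200 N = -113.2 kN.

-113 kN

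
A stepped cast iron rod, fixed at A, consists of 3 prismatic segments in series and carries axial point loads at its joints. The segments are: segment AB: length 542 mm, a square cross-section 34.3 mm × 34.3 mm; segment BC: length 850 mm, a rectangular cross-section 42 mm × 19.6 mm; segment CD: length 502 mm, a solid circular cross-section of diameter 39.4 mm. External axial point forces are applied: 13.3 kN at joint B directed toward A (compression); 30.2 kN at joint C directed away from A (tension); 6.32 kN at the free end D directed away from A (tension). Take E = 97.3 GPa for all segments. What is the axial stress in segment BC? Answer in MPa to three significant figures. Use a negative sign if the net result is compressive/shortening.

Internal axial forces (sectioning from the free end, tension +): N_CD = 6.32 kN, N_BC = 36.52 kN, N_AB = 23.22 kN.
A_BC = 823.2 mm².
σ_BC = N_BC/A_BC = 36520/823.2 = 44.36 MPa.

44.4 MPa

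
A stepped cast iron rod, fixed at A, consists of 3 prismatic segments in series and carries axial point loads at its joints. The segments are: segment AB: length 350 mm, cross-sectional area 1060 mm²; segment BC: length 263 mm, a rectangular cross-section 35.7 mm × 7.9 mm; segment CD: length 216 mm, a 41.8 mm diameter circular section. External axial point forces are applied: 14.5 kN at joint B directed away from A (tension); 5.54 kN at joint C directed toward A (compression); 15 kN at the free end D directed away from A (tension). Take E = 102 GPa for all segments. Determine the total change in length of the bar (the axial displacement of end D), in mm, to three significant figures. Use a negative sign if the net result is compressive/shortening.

0.187 mm

Internal axial forces (sectioning from the free end, tension +): N_CD = 15 kN, N_BC = 9.46 kN, N_AB = 23.96 kN.
A_BC = 282 mm².
A_CD = 1372 mm².
δ_AB = 23960·350/(1060·102000) = 0.07756 mm
δ_BC = 9460·263/(282·102000) = 0.08649 mm
δ_CD = 15000·216/(1372·102000) = 0.02315 mm
δ = Σδ_i = 0.1872 mm.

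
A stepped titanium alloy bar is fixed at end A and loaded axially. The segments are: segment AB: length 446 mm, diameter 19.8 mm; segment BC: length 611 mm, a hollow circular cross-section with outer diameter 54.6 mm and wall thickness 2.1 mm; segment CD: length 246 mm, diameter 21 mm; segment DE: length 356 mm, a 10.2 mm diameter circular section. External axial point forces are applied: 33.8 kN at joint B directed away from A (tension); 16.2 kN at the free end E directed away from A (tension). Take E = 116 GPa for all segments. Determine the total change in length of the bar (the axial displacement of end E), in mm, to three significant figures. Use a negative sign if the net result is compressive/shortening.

1.58 mm

Internal axial forces (sectioning from the free end, tension +): N_DE = 16.2 kN, N_CD = 16.2 kN, N_BC = 16.2 kN, N_AB = 50 kN.
A_AB = 307.9 mm².
A_BC = 346.4 mm².
A_CD = 346.4 mm².
A_DE = 81.71 mm².
δ_AB = 50000·446/(307.9·116000) = 0.6243 mm
δ_BC = 16200·611/(346.4·116000) = 0.2464 mm
δ_CD = 16200·246/(346.4·116000) = 0.09919 mm
δ_DE = 16200·356/(81.71·116000) = 0.6084 mm
δ = Σδ_i = 1.578 mm.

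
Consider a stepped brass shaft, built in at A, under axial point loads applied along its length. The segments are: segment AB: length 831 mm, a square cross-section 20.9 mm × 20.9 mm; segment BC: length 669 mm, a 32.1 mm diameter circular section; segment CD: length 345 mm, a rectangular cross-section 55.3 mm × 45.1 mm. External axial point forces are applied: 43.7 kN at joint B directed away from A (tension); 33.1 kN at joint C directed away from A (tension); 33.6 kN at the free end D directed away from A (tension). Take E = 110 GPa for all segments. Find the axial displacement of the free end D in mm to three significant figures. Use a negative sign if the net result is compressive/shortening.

2.45 mm

Internal axial forces (sectioning from the free end, tension +): N_CD = 33.6 kN, N_BC = 66.7 kN, N_AB = 110.4 kN.
A_AB = 436.8 mm².
A_BC = 809.3 mm².
A_CD = 2494 mm².
δ_AB = 110400·831/(436.8·110000) = 1.909 mm
δ_BC = 66700·669/(809.3·110000) = 0.5013 mm
δ_CD = 33600·345/(2494·110000) = 0.04225 mm
δ = Σδ_i = 2.453 mm.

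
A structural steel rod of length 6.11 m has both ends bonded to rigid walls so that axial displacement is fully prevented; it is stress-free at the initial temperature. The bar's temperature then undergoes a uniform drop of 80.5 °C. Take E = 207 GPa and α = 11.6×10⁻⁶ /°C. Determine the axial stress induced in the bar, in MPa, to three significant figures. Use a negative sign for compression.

193 MPa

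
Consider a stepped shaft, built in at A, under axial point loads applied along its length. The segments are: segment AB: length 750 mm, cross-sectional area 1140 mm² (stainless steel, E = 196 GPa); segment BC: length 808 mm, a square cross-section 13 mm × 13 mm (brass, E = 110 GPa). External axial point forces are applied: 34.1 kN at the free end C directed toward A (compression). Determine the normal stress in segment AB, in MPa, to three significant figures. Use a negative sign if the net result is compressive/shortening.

Internal axial forces (sectioning from the free end, tension +): N_BC = -34.1 kN, N_AB = -34.1 kN.
σ_AB = N_AB/A_AB = -34100/1140 = -29.91 MPa.

-29.9 MPa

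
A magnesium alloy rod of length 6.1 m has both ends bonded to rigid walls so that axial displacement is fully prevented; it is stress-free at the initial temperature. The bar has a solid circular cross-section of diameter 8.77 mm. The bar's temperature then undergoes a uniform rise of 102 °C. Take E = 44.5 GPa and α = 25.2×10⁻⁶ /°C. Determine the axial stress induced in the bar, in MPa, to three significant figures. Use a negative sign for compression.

-114 MPa

Free thermal expansion αLΔT = 25.2e-6 · 6100 · 102 = 15.68 mm.
The walls impose strain ε = −(15.68)/6100 = -2.5704e-03; σ = Eε = 44500 · -2.5704e-03 = -114.4 MPa.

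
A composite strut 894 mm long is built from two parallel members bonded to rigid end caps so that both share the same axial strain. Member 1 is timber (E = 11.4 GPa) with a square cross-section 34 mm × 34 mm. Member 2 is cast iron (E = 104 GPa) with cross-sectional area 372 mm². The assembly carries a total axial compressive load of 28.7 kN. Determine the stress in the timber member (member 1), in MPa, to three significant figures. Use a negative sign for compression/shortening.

-6.31 MPa

A_1 = 1156 mm².
Equal strain + equilibrium ⇒ each member carries load in proportion to AE: A₁E₁ = 13180000 N, A₂E₂ = 38690000 N, ΣAE = 51870000 N.
σ₁ = P·E₁/ΣAE = -28700·11400/51870000 = -6.308 MPa.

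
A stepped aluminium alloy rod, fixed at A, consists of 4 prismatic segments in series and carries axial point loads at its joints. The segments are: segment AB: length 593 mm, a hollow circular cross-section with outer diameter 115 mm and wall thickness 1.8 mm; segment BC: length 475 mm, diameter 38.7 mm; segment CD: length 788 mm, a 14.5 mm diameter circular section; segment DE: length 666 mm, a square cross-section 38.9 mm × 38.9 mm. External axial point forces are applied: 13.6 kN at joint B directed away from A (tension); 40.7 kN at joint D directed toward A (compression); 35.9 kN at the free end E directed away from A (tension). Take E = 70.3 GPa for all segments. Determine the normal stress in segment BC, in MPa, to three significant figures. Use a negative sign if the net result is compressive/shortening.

Internal axial forces (sectioning from the free end, tension +): N_DE = 35.9 kN, N_CD = -4.8 kN, N_BC = -4.8 kN, N_AB = 8.8 kN.
A_BC = 1176 mm².
σ_BC = N_BC/A_BC = -4800/1176 = -4.081 MPa.

-4.08 MPa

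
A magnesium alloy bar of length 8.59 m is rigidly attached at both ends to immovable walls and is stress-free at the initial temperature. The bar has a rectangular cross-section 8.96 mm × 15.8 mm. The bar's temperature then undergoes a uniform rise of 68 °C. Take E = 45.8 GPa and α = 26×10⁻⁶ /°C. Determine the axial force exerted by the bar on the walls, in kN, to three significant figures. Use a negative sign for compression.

Free thermal expansion αLΔT = 26e-6 · 8590 · 68 = 15.19 mm.
The walls impose strain ε = −(15.19)/8590 = -1.7680e-03; σ = Eε = 45800 · -1.7680e-03 = -80.97 MPa.
Wall reaction R = σ·A = -80.97·141.6 = -11460 N = -11.46 kN.

-11.5 kN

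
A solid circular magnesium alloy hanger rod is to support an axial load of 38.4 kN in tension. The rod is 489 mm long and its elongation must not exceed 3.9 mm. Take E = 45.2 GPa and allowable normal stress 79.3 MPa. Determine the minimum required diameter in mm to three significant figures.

24.8 mm

Required area A ≥ P/σ_allow = 38400/79.3 = 484.2 mm².
For a solid circular section, d ≥ √(4A/π) = 24.83 mm.
Elongation limit: A ≥ PL/(Eδ_allow) = 38400·489/(45200·3.9) = 106.5 mm² ⇒ d ≥ 11.65 mm.
The stress limit governs.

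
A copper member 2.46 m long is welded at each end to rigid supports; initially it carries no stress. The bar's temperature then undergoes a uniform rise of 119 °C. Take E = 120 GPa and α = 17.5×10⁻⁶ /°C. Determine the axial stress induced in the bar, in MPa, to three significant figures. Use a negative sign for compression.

Free thermal expansion αLΔT = 17.5e-6 · 2460 · 119 = 5.123 mm.
The walls impose strain ε = −(5.123)/2460 = -2.0825e-03; σ = Eε = 120000 · -2.0825e-03 = -249.9 MPa.

-250 MPa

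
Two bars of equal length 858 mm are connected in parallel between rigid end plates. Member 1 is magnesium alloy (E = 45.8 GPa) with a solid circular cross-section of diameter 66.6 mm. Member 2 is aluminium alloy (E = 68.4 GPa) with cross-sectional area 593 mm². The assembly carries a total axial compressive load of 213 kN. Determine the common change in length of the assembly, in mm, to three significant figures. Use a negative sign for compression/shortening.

A_1 = 3484 mm².
Equal strain + equilibrium ⇒ each member carries load in proportion to AE: A₁E₁ = 159600000 N, A₂E₂ = 40560000 N, ΣAE = 200100000 N.
δ = PL/ΣAE = -213000·858/200100000 = -0.9133 mm.

-0.913 mm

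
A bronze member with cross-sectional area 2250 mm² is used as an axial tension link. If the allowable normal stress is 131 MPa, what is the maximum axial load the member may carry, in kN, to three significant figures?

295 kN

P_max = σ_allow · A = 131 · 2250 = 294800 N = 294.8 kN.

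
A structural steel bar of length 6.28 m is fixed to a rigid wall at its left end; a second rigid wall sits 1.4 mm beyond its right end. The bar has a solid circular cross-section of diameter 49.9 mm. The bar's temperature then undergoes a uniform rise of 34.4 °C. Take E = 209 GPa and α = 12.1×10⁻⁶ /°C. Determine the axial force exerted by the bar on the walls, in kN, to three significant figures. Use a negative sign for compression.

Free thermal expansion αLΔT = 12.1e-6 · 6280 · 34.4 = 2.614 mm.
The walls engage after the gap closes; constrained expansion = 2.614 − 1.4 = 1.214 mm.
The walls impose strain ε = −(1.214)/6280 = -1.9331e-04; σ = Eε = 209000 · -1.9331e-04 = -40.4 MPa.
Wall reaction R = σ·A = -40.4·1956 = -79010 N = -79.01 kN.

-79.0 kN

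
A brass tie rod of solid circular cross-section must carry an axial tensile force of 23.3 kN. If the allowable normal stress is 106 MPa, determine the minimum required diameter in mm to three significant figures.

16.7 mm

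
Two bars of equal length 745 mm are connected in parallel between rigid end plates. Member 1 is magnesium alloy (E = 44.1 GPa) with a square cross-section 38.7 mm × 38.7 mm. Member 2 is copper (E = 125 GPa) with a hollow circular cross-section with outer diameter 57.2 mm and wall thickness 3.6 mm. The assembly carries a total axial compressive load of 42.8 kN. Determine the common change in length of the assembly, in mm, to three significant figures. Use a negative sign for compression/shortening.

A_1 = 1498 mm².
A_2 = 606.2 mm².
Equal strain + equilibrium ⇒ each member carries load in proportion to AE: A₁E₁ = 66050000 N, A₂E₂ = 75780000 N, ΣAE = 141800000 N.
δ = PL/ΣAE = -42800·745/141800000 = -0.2248 mm.

-0.225 mm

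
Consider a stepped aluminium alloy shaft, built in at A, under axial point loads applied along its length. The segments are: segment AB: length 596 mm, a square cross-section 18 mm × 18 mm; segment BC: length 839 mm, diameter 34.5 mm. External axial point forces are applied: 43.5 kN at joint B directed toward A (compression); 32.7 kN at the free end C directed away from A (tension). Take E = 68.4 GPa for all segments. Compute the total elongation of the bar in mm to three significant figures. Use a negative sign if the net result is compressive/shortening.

0.139 mm

Internal axial forces (sectioning from the free end, tension +): N_BC = 32.7 kN, N_AB = -10.8 kN.
A_AB = 324 mm².
A_BC = 934.8 mm².
δ_AB = -10800·596/(324·68400) = -0.2904 mm
δ_BC = 32700·839/(934.8·68400) = 0.4291 mm
δ = Σδ_i = 0.1386 mm.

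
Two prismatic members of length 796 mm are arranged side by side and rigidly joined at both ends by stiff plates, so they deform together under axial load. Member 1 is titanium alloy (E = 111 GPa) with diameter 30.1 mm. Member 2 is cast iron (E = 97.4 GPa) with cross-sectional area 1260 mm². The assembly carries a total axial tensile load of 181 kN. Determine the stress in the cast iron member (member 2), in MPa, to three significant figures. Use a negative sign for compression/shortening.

87.4 MPa

A_1 = 711.6 mm².
Equal strain + equilibrium ⇒ each member carries load in proportion to AE: A₁E₁ = 78990000 N, A₂E₂ = 122700000 N, ΣAE = 201700000 N.
σ₂ = P·E₂/ΣAE = 181000·97400/201700000 = 87.4 MPa.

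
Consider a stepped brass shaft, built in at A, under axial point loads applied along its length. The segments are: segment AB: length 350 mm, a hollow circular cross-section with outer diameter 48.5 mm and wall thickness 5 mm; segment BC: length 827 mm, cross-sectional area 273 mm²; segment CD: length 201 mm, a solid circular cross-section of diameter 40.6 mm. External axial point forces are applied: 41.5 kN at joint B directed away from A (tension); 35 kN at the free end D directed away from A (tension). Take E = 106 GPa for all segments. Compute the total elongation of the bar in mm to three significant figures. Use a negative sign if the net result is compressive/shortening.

Internal axial forces (sectioning from the free end, tension +): N_CD = 35 kN, N_BC = 35 kN, N_AB = 76.5 kN.
A_AB = 683.3 mm².
A_CD = 1295 mm².
δ_AB = 76500·350/(683.3·106000) = 0.3697 mm
δ_BC = 35000·827/(273·106000) = 1 mm
δ_CD = 35000·201/(1295·106000) = 0.05126 mm
δ = Σδ_i = 1.421 mm.

1.42 mm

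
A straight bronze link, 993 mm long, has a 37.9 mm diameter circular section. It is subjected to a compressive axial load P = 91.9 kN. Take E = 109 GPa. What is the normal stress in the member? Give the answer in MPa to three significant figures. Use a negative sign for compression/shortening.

-81.5 MPa

A = 1128 mm².
σ = N/A = -91900/1128 = -81.46 MPa.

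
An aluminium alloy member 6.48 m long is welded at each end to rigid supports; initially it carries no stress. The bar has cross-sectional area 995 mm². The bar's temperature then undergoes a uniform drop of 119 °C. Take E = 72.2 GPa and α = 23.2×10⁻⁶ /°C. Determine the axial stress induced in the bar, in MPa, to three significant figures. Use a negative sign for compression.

199 MPa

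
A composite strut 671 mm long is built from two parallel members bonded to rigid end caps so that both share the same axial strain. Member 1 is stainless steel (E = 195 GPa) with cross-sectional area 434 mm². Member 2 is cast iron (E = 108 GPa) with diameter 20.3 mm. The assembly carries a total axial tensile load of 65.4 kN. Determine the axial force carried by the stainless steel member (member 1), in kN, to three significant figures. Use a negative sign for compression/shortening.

A_2 = 323.7 mm².
Equal strain + equilibrium ⇒ each member carries load in proportion to AE: A₁E₁ = 84630000 N, A₂E₂ = 34950000 N, ΣAE = 119600000 N.
F₁ = P·A₁E₁/ΣAE = 65400·84630000/119600000 = 46280 N.

46.3 kN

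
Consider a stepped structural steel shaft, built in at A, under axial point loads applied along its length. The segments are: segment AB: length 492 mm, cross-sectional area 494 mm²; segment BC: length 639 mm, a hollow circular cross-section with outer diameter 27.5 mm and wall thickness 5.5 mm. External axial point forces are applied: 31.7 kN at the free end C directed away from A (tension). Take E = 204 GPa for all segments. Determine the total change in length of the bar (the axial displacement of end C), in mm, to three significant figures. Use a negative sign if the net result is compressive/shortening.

0.416 mm

Internal axial forces (sectioning from the free end, tension +): N_BC = 31.7 kN, N_AB = 31.7 kN.
A_BC = 380.1 mm².
δ_AB = 31700·492/(494·204000) = 0.1548 mm
δ_BC = 31700·639/(380.1·204000) = 0.2612 mm
δ = Σδ_i = 0.416 mm.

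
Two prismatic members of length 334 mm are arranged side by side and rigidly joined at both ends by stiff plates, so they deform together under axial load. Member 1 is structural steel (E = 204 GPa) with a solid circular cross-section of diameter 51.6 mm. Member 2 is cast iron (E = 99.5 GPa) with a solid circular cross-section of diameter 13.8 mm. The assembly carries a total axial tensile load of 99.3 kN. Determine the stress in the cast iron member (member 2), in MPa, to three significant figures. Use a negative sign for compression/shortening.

A_1 = 2091 mm².
A_2 = 149.6 mm².
Equal strain + equilibrium ⇒ each member carries load in proportion to AE: A₁E₁ = 426600000 N, A₂E₂ = 14880000 N, ΣAE = 441500000 N.
σ₂ = P·E₂/ΣAE = 99300·99500/441500000 = 22.38 MPa.

22.4 MPa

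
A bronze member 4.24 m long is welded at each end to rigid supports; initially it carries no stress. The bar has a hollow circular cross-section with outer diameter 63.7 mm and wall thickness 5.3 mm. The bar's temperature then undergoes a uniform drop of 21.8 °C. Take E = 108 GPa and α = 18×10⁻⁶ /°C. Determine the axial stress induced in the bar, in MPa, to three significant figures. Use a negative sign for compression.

42.4 MPa

Free thermal expansion αLΔT = 18e-6 · 4240 · -21.8 = -1.664 mm.
The walls impose strain ε = −(-1.664)/4240 = 3.9240e-04; σ = Eε = 108000 · 3.9240e-04 = 42.38 MPa.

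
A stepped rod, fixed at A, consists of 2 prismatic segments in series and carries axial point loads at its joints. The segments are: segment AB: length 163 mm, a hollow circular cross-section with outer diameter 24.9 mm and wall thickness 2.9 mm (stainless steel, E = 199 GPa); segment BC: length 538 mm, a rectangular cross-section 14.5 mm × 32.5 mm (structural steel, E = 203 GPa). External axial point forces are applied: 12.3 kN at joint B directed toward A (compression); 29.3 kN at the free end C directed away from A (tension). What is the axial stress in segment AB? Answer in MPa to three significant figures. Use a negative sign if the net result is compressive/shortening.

Internal axial forces (sectioning from the free end, tension +): N_BC = 29.3 kN, N_AB = 17 kN.
A_AB = 200.4 mm².
σ_AB = N_AB/A_AB = 17000/200.4 = 84.82 MPa.

84.8 MPa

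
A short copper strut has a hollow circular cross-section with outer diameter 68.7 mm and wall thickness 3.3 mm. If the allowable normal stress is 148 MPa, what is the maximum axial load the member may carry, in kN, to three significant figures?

A = 678 mm².
P_max = σ_allow · A = 148 · 678 = 100300 N = 100.3 kN.

100 kN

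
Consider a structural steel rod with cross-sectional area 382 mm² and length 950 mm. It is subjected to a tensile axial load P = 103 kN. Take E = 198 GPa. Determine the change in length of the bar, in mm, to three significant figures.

δ_mech = NL/(AE) = 103000·950/(382·198000) = 1.294 mm.

1.29 mm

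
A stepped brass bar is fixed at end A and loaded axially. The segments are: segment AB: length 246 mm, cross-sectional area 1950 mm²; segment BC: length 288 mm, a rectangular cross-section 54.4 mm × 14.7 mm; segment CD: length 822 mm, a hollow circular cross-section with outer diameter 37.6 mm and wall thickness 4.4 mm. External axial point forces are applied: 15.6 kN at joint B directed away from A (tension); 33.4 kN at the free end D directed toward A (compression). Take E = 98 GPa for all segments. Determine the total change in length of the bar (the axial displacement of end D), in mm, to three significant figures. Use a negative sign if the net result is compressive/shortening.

Internal axial forces (sectioning from the free end, tension +): N_CD = -33.4 kN, N_BC = -33.4 kN, N_AB = -17.8 kN.
A_BC = 799.7 mm².
A_CD = 458.9 mm².
δ_AB = -17800·246/(1950·98000) = -0.02291 mm
δ_BC = -33400·288/(799.7·98000) = -0.1227 mm
δ_CD = -33400·822/(458.9·98000) = -0.6105 mm
δ = Σδ_i = -0.7561 mm.

-0.756 mm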